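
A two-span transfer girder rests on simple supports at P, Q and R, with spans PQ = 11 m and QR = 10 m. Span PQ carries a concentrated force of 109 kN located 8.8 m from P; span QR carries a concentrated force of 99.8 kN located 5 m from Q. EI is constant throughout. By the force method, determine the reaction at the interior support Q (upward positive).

R_Q = 171.4 kN

Insert a hinge at Q; M_Q is the redundant, and each span becomes simply supported.
Discontinuity in slope at Q on the released structure — sum the simple-span end rotations:
  span PQ: point load 109 at a = 8.8: Pab(L + a)/(6LEI) = 633.1/EI
  span QR: point load 99.8 at a = 5: Pab(L + b)/(6LEI) = 623.8/EI
  relative rotation θ_0 = (633.1 + 623.8)/EI = 1257/EI
A unit hogging moment at Q produces rotation L₁/(3EI) + L₂/(3EI) = 7/EI.
Compatibility: M_Q·(L₁+L₂)/(3EI) = θ_0, giving M_Q = 179.5 kN·m (hogging).
Span PQ, ΣM about P with M_Q applied at Q: R_Q^{PQ}·11 = 959.2 + 179.5, so R_Q^{PQ} = 103.5 kN and R_P = 109 − 103.5 = 5.478 kN.
Span QR, ΣM about R: R_Q^{QR}·10 = 499 + 179.5, so R_Q^{QR} = 67.85 kN and R_R = 99.8 − 67.85 = 31.95 kN.
R_Q = 103.5 + 67.85 = 171.4 kN.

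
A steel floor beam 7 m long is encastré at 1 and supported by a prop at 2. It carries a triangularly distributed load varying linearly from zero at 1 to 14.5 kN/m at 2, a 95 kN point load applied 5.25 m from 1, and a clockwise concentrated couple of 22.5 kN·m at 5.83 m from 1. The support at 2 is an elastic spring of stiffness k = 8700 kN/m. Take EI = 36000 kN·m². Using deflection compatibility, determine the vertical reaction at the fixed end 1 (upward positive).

R_1 = 56.27 kN

Take the reaction at 2 as the redundant and release it; the primary structure is a cantilever fixed at 1.
Free-end deflection of the primary structure under the applied loading (downward +):
  triangular load, peak 14.5 at the free end: 11w₀L⁴/(120EI) = 3191/EI
  point load 95 at a = 5.25: Pa²(3L − a)/(6EI) = 6873/EI
  clockwise couple 22.5 at a = 5.83: M₀a(2L − a)/(2EI) = 535.8/EI
  δ_0 = 10601/EI
Tip deflection under a unit load at 2: L³/(3EI) = 114.3/EI.
With EI = 36000 kN·m²: δ_0 = 0.29446 m and δ_{22} = 0.003176 m/kN.
Compatibility — the spring shortens by R_2/k under the reaction it provides: δ_0 − R_2·δ_{22} = R_2/k. With 1/k = 0.000115 m/kN, R_2 = δ_0 / (δ_{22} + 1/k) = 0.29446 / (0.003176 + 0.000115) = 89.48 kN.
Vertical equilibrium: R_1 = ΣP − R_2 = 145.8 − 89.48 = 56.27 kN.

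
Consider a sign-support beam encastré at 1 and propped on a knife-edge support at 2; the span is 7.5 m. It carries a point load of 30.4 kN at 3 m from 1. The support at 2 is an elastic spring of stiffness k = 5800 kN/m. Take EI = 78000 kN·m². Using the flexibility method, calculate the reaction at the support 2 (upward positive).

R_2 = 5.771 kN

Choose R_2 as the redundant. The primary structure is the cantilever fixed at 1.
Free-end deflection of the primary structure under the applied loading (downward +):
  point load 30.4 at a = 3: Pa²(3L − a)/(6EI) = 889.2/EI
Tip deflection under a unit load at 2: L³/(3EI) = 140.6/EI.
With EI = 78000 kN·m²: δ_0 = 0.0114 m and δ_{22} = 0.001803 m/kN.
Compatibility — the spring shortens by R_2/k under the reaction it provides: δ_0 − R_2·δ_{22} = R_2/k. With 1/k = 0.000172 m/kN, R_2 = δ_0 / (δ_{22} + 1/k) = 0.0114 / (0.001803 + 0.000172) = 5.771 kN.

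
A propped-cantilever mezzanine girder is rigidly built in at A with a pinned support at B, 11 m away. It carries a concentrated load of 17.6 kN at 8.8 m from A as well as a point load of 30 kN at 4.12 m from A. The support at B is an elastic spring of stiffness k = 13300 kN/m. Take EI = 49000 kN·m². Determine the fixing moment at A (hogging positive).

Release the roller at B. Primary structure: cantilever fixed at A.
Downward deflection at the released point B due to the loads:
  point load 17.6 at a = 8.8: Pa²(3L − a)/(6EI) = 5497/EI
  point load 30 at a = 4.12: Pa²(3L − a)/(6EI) = 2451/EI
  δ_0 = 7948/EI
Tip deflection under a unit load at B: L³/(3EI) = 443.7/EI.
With EI = 49000 kN·m²: δ_0 = 0.16221 m and δ_{BB} = 0.009054 m/kN.
Compatibility — the spring shortens by R_B/k under the reaction it provides: δ_0 − R_B·δ_{BB} = R_B/k. With 1/k = 0.000075 m/kN, R_B = δ_0 / (δ_{BB} + 1/k) = 0.16221 / (0.009054 + 0.000075) = 17.77 kN.
Moment equilibrium about A: M_A = Σ(load moments about A) − R_B·L = 278.5 − 17.77×11 = 83.04 kN·m.

M_A = 83.04 kN·m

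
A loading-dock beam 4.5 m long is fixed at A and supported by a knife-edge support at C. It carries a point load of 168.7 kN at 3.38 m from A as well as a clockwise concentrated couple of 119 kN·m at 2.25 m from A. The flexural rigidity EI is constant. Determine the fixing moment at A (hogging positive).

Take the reaction at C as the redundant and release it; the primary structure is a cantilever fixed at A.
Deflection at C on the released cantilever, summing each load's contribution:
  point load 168.7 at a = 3.38: Pa²(3L − a)/(6EI) = 3251/EI
  clockwise couple 119 at a = 2.25: M₀a(2L − a)/(2EI) = 903.7/EI
  δ_0 = 4154/EI
Tip deflection under a unit load at C: L³/(3EI) = 30.38/EI.
The prop prevents deflection at C: R_C = δ_0/δ_{CC} = 4154/30.38 = 136.8 kN.
Moment equilibrium about A: M_A = Σ(load moments about A) − R_C·L = 689.2 − 136.8×4.5 = 73.74 kN·m.

M_A = 73.74 kN·m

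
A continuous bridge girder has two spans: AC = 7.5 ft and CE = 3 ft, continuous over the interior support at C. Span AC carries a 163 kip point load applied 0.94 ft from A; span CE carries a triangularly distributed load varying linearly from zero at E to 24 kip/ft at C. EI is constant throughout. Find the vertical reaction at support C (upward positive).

R_C = 71.48 kip

Release continuity at C by inserting a hinge; the redundant is the internal moment M_C. The primary structure is two simply-supported spans AC and CE.
End slopes at the hinge C, treating each span as simply supported:
  span AC: point load 163 at a = 0.94: Pab(L + a)/(6LEI) = 188.5/EI
  span CE: triangular load, peak 24: w₀L³/(45EI) = 14.4/EI
  relative rotation θ_0 = (188.5 + 14.4)/EI = 202.9/EI
A unit hogging moment at C produces rotation L₁/(3EI) + L₂/(3EI) = 3.5/EI.
Slope continuity at C: θ_0 = M_C·3.5/EI, so M_C = 202.9/3.5 = 57.98 kip·ft (hogging).
Span AC, ΣM about A with M_C applied at C: R_C^{AC}·7.5 = 153.2 + 57.98, so R_C^{AC} = 28.16 kip and R_A = 163 − 28.16 = 134.8 kip.
Span CE, ΣM about E: R_C^{CE}·3 = 72 + 57.98, so R_C^{CE} = 43.33 kip and R_E = 36 − 43.33 = -7.325 kip.
R_C = 28.16 + 43.33 = 71.48 kip.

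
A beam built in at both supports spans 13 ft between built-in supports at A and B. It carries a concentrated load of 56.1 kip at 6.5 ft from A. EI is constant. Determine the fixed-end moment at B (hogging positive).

M_B = 91.16 kip·ft

Release both end moments; the primary structure is a simply-supported span AB with redundants M_A and M_B.
On the primary (simply-supported) span, the end slopes from the loading are:
  at A: point load 56.1 at a = 6.5: Pab(L + b)/(6LEI) = 592.6/EI
  at B: point load 56.1 at a = 6.5: Pab(L + a)/(6LEI) = 592.6/EI
  θ_A0 = 592.6/EI,  θ_B0 = 592.6/EI
Flexibility coefficients: a unit moment at one end gives L/(3EI) there and L/(6EI) at the far end, so f₁₁ = f₂₂ = 4.333/EI and f₁₂ = f₂₁ = 2.167/EI.
Compatibility — zero rotation at each built-in end:
  4.333 M_A + 2.167 M_B = 592.6
  2.167 M_A + 4.333 M_B = 592.6
Solving the pair gives M_A = 91.16 kip·ft and M_B = 91.16 kip·ft (hogging).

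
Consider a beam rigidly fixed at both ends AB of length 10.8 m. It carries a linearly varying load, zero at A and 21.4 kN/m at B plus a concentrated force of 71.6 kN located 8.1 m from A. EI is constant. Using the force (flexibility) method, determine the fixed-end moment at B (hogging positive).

Release both end moments; the primary structure is a simply-supported span AB with redundants M_A and M_B.
End rotations of the released simple span under the applied load (×1/EI):
  at A: triangular load, peak 21.4: 7w₀L³/(360EI) = 524.2/EI
  at B: triangular load, peak 21.4: w₀L³/(45EI) = 599.1/EI
  at A: point load 71.6 at a = 8.1: Pab(L + b)/(6LEI) = 326.2/EI
  at B: point load 71.6 at a = 8.1: Pab(L + a)/(6LEI) = 456.7/EI
  θ_A0 = 850.4/EI,  θ_B0 = 1056/EI
Flexibility coefficients: a unit moment at one end gives L/(3EI) there and L/(6EI) at the far end, so f₁₁ = f₂₂ = 3.6/EI and f₁₂ = f₂₁ = 1.8/EI.
Compatibility — zero rotation at each built-in end:
  3.6 M_A + 1.8 M_B = 850.4
  1.8 M_A + 3.6 M_B = 1056
Solving the pair gives M_A = 119.5 kN·m and M_B = 233.5 kN·m (hogging).

M_B = 233.5 kN·m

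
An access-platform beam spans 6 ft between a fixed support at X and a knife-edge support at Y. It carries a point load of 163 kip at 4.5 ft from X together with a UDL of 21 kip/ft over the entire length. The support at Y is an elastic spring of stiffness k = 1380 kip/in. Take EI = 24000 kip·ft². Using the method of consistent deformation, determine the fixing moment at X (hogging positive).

Remove the prop at Y; the released (primary) structure is a cantilever built in at X.
Downward deflection at the released point Y due to the loads:
  point load 163 at a = 4.5: Pa²(3L − a)/(6EI) = 7427/EI
  UDL 21: wL⁴/(8EI) = 3402/EI
  δ_0 = 10829/EI
Flexibility coefficient — unit upward force at Y: δ_{YY} = L³/(3EI) = 72/EI.
With EI = 24000 kip·ft²: δ_0 = 0.4512 ft and δ_{YY} = 0.003 ft/kip.
Compatibility — the spring shortens by R_Y/k under the reaction it provides: δ_0 − R_Y·δ_{YY} = R_Y/k. With 1/k = 1/(1380×12) ft/kip = 0.00006 ft/kip, R_Y = δ_0 / (δ_{YY} + 1/k) = 0.4512 / (0.003 + 0.00006) = 147.4 kip.
Moment equilibrium about X: M_X = Σ(load moments about X) − R_Y·L = 1112 − 147.4×6 = 226.9 kip·ft.

M_X = 226.9 kip·ft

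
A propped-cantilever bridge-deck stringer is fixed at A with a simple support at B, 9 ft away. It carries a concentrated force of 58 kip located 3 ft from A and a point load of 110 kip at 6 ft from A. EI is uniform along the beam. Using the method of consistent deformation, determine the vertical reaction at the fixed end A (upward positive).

R_A = 102.4 kip

Choose R_B as the redundant. The primary structure is the cantilever fixed at A.
Downward deflection at the released point B due to the loads:
  point load 58 at a = 3: Pa²(3L − a)/(6EI) = 2088/EI
  point load 110 at a = 6: Pa²(3L − a)/(6EI) = 13860/EI
  δ_0 = 15948/EI
Tip deflection under a unit load at B: L³/(3EI) = 243/EI.
Compatibility at B: δ_0 − R_B·δ_{BB} = 0, so R_B = 15948/243 = 65.63 kip.
Vertical equilibrium: R_A = ΣP − R_B = 168 − 65.63 = 102.4 kip.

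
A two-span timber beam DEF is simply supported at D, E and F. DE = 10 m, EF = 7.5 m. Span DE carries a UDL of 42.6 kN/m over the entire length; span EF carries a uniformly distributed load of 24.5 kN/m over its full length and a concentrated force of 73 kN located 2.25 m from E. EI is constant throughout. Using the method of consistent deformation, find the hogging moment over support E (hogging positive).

M_E = 420 kN·m

Take M_E as the redundant. Released structure: two simple spans DE and EF with a hinge at E.
End slopes at the hinge E, treating each span as simply supported:
  span DE: UDL 42.6: wL³/(24EI) = 1775/EI
  span EF: UDL 24.5: wL³/(24EI) = 430.7/EI
  span EF: point load 73 at a = 2.25: Pab(L + b)/(6LEI) = 244.3/EI
  relative rotation θ_0 = (1775 + 675)/EI = 2450/EI
A unit hogging moment at E produces rotation L₁/(3EI) + L₂/(3EI) = 5.833/EI.
Compatibility: M_E·(L₁+L₂)/(3EI) = θ_0, giving M_E = 420 kN·m (hogging).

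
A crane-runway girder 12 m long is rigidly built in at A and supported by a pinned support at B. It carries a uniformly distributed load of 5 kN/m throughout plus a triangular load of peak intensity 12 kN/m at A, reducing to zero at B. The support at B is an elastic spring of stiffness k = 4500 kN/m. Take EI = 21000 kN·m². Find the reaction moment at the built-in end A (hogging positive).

M_A = 208.8 kN·m

Remove the prop at B; the released (primary) structure is a cantilever built in at A.
Deflection at B on the released cantilever, summing each load's contribution:
  UDL 5: wL⁴/(8EI) = 12960/EI
  triangular load, peak 12 at the fixed end: w₀L⁴/(30EI) = 8294/EI
  δ_0 = 21254/EI
Flexibility coefficient — unit upward force at B: δ_{BB} = L³/(3EI) = 576/EI.
With EI = 21000 kN·m²: δ_0 = 1.0121 m and δ_{BB} = 0.027429 m/kN.
Compatibility — the spring shortens by R_B/k under the reaction it provides: δ_0 − R_B·δ_{BB} = R_B/k. With 1/k = 0.000222 m/kN, R_B = δ_0 / (δ_{BB} + 1/k) = 1.0121 / (0.027429 + 0.000222) = 36.6 kN.
Moment equilibrium about A: M_A = Σ(load moments about A) − R_B·L = 648 − 36.6×12 = 208.8 kN·m.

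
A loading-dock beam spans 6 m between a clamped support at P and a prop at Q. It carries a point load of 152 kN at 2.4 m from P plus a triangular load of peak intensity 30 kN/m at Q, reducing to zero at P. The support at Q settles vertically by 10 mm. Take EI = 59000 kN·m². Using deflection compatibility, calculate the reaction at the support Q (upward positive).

R_Q = 72.92 kN

Take the reaction at Q as the redundant and release it; the primary structure is a cantilever fixed at P.
Free-end deflection of the primary structure under the applied loading (downward +):
  point load 152 at a = 2.4: Pa²(3L − a)/(6EI) = 2276/EI
  triangular load, peak 30 at the free end: 11w₀L⁴/(120EI) = 3564/EI
  δ_0 = 5840/EI
Flexibility coefficient — unit upward force at Q: δ_{QQ} = L³/(3EI) = 72/EI.
With EI = 59000 kN·m²: δ_0 = 0.098989 m and δ_{QQ} = 0.00122 m/kN.
Compatibility — the beam at Q must follow the support down by 0.01 m: δ_0 − R_Q·δ_{QQ} = 0.01, so R_Q = (0.098989 − 0.01)/0.00122 = 72.92 kN.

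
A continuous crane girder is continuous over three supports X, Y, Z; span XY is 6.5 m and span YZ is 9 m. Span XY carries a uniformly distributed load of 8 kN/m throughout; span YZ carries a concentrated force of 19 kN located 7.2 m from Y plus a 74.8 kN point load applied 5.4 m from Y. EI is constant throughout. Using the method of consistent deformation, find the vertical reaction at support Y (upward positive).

R_Y = 84.34 kN

Take M_Y as the redundant. Released structure: two simple spans XY and YZ with a hinge at Y.
End slopes at the hinge Y, treating each span as simply supported:
  span XY: UDL 8: wL³/(24EI) = 91.54/EI
  span YZ: point load 19 at a = 7.2: Pab(L + b)/(6LEI) = 49.25/EI
  span YZ: point load 74.8 at a = 5.4: Pab(L + b)/(6LEI) = 339.3/EI
  relative rotation θ_0 = (91.54 + 388.5)/EI = 480.1/EI
A unit hogging moment at Y produces rotation L₁/(3EI) + L₂/(3EI) = 5.167/EI.
Compatibility: M_Y·(L₁+L₂)/(3EI) = θ_0, giving M_Y = 92.92 kN·m (hogging).
Span XY, ΣM about X with M_Y applied at Y: R_Y^{XY}·6.5 = 169 + 92.92, so R_Y^{XY} = 40.3 kN and R_X = 52 − 40.3 = 11.7 kN.
Span YZ, ΣM about Z: R_Y^{YZ}·9 = 303.5 + 92.92, so R_Y^{YZ} = 44.04 kN and R_Z = 93.8 − 44.04 = 49.76 kN.
R_Y = 40.3 + 44.04 = 84.34 kN.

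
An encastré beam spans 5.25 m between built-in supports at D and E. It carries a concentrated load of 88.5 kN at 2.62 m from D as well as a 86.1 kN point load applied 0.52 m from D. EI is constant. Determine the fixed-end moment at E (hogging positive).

M_E = 61.96 kN·m

Release both end moments; the primary structure is a simply-supported span DE with redundants M_D and M_E.
End rotations of the released simple span under the applied load (×1/EI):
  at D: point load 88.5 at a = 2.62: Pab(L + b)/(6LEI) = 152.6/EI
  at E: point load 88.5 at a = 2.62: Pab(L + a)/(6LEI) = 152.4/EI
  at D: point load 86.1 at a = 0.52: Pab(L + b)/(6LEI) = 67.09/EI
  at E: point load 86.1 at a = 0.52: Pab(L + a)/(6LEI) = 38.79/EI
  θ_D0 = 219.6/EI,  θ_E0 = 191.1/EI
Flexibility coefficients: a unit moment at one end gives L/(3EI) there and L/(6EI) at the far end, so f₁₁ = f₂₂ = 1.75/EI and f₁₂ = f₂₁ = 0.875/EI.
Compatibility — zero rotation at each built-in end:
  1.75 M_D + 0.875 M_E = 219.6
  0.875 M_D + 1.75 M_E = 191.1
Solving the pair gives M_D = 94.53 kN·m and M_E = 61.96 kN·m (hogging).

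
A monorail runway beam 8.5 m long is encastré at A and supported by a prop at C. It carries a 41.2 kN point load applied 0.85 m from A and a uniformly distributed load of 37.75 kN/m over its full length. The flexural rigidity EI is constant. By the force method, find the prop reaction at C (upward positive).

Release the roller at C. Primary structure: cantilever fixed at A.
Free-end deflection of the primary structure under the applied loading (downward +):
  point load 41.2 at a = 0.85: Pa²(3L − a)/(6EI) = 122.3/EI
  UDL 37.75: wL⁴/(8EI) = 24632/EI
  δ_0 = 24754/EI
Flexibility coefficient — unit upward force at C: δ_{CC} = L³/(3EI) = 204.7/EI.
The prop prevents deflection at C: R_C = δ_0/δ_{CC} = 24754/204.7 = 120.9 kN.

R_C = 120.9 kN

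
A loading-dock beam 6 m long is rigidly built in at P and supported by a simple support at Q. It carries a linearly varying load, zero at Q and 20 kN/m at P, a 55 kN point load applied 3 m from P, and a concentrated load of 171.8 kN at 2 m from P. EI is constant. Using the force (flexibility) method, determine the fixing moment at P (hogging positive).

M_P = 300.8 kN·m

Release the roller at Q. Primary structure: cantilever fixed at P.
Deflection at Q on the released cantilever, summing each load's contribution:
  triangular load, peak 20 at the fixed end: w₀L⁴/(30EI) = 864/EI
  point load 55 at a = 3: Pa²(3L − a)/(6EI) = 1238/EI
  point load 171.8 at a = 2: Pa²(3L − a)/(6EI) = 1833/EI
  δ_0 = 3934/EI
Flexibility coefficient — unit upward force at Q: δ_{QQ} = L³/(3EI) = 72/EI.
The prop prevents deflection at Q: R_Q = δ_0/δ_{QQ} = 3934/72 = 54.64 kN.
Moment equilibrium about P: M_P = Σ(load moments about P) − R_Q·L = 628.6 − 54.64×6 = 300.8 kN·m.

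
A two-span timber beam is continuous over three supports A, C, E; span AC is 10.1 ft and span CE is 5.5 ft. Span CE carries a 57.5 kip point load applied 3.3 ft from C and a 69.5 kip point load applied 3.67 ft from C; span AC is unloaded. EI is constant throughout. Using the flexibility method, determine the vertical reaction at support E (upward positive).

Release continuity at C by inserting a hinge; the redundant is the internal moment M_C. The primary structure is two simply-supported spans AC and CE.
Rotations at C on the released spans (each span's end-slope, ×1/EI):
  span CE: point load 57.5 at a = 3.3: Pab(L + b)/(6LEI) = 97.41/EI
  span CE: point load 69.5 at a = 3.67: Pab(L + b)/(6LEI) = 103.7/EI
  relative rotation θ_0 = (0 + 201.1)/EI = 201.1/EI
A unit hogging moment at C produces rotation L₁/(3EI) + L₂/(3EI) = 5.2/EI.
Slope continuity at C: θ_0 = M_C·5.2/EI, so M_C = 201.1/5.2 = 38.67 kip·ft (hogging).
Span CE, ΣM about E: R_C^{CE}·5.5 = 253.7 + 38.67, so R_C^{CE} = 53.16 kip and R_E = 127 − 53.16 = 73.84 kip.

R_E = 73.84 kip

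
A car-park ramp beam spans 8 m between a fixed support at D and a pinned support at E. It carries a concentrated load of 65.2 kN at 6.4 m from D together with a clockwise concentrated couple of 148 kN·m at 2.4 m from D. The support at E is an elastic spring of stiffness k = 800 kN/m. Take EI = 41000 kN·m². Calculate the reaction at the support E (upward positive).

R_E = 46.18 kN

Release the roller at E. Primary structure: cantilever fixed at D.
Free-end deflection of the primary structure under the applied loading (downward +):
  point load 65.2 at a = 6.4: Pa²(3L − a)/(6EI) = 7834/EI
  clockwise couple 148 at a = 2.4: M₀a(2L − a)/(2EI) = 2415/EI
  δ_0 = 10249/EI
Tip deflection under a unit load at E: L³/(3EI) = 170.7/EI.
With EI = 41000 kN·m²: δ_0 = 0.24998 m and δ_{EE} = 0.004163 m/kN.
Compatibility — the spring shortens by R_E/k under the reaction it provides: δ_0 − R_E·δ_{EE} = R_E/k. With 1/k = 0.00125 m/kN, R_E = δ_0 / (δ_{EE} + 1/k) = 0.24998 / (0.004163 + 0.00125) = 46.18 kN.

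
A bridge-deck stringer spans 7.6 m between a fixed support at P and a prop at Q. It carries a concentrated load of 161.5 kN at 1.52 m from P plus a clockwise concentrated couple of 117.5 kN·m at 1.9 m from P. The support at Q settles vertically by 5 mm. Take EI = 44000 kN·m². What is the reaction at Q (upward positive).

Choose R_Q as the redundant. The primary structure is the cantilever fixed at P.
Downward deflection at the released point Q due to the loads:
  point load 161.5 at a = 1.52: Pa²(3L − a)/(6EI) = 1323/EI
  clockwise couple 117.5 at a = 1.9: M₀a(2L − a)/(2EI) = 1485/EI
  δ_0 = 2808/EI
Flexibility coefficient — unit upward force at Q: δ_{QQ} = L³/(3EI) = 146.3/EI.
With EI = 44000 kN·m²: δ_0 = 0.063818 m and δ_{QQ} = 0.003326 m/kN.
Compatibility — the beam at Q must follow the support down by 0.005 m: δ_0 − R_Q·δ_{QQ} = 0.005, so R_Q = (0.063818 − 0.005)/0.003326 = 17.69 kN.

R_Q = 17.69 kN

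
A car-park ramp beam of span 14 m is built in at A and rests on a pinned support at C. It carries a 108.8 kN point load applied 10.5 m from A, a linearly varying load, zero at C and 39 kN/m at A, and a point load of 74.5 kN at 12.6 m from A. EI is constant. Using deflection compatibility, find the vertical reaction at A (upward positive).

R_A = 269.5 kN

Take the reaction at C as the redundant and release it; the primary structure is a cantilever fixed at A.
Free-end deflection of the primary structure under the applied loading (downward +):
  point load 108.8 at a = 10.5: Pa²(3L − a)/(6EI) = 62975/EI
  triangular load, peak 39 at the fixed end: w₀L⁴/(30EI) = 49941/EI
  point load 74.5 at a = 12.6: Pa²(3L − a)/(6EI) = 57955/EI
  δ_0 = 170871/EI
Tip deflection under a unit load at C: L³/(3EI) = 914.7/EI.
Compatibility at C: δ_0 − R_C·δ_{CC} = 0, so R_C = 170871/914.7 = 186.8 kN.
Vertical equilibrium: R_A = ΣP − R_C = 456.3 − 186.8 = 269.5 kN.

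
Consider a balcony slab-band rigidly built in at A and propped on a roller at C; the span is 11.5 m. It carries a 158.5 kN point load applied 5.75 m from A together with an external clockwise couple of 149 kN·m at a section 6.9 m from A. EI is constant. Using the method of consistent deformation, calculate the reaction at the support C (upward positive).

Remove the prop at C; the released (primary) structure is a cantilever built in at A.
Primary-structure tip deflection at C by superposition:
  point load 158.5 at a = 5.75: Pa²(3L − a)/(6EI) = 25110/EI
  clockwise couple 149 at a = 6.9: M₀a(2L − a)/(2EI) = 8276/EI
  δ_0 = 33386/EI
Tip deflection under a unit load at C: L³/(3EI) = 507/EI.
The prop prevents deflection at C: R_C = δ_0/δ_{CC} = 33386/507 = 65.86 kN.

R_C = 65.86 kN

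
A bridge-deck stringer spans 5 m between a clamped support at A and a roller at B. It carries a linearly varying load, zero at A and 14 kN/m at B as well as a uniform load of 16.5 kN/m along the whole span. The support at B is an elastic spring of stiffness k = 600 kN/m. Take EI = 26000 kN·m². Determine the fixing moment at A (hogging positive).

Choose R_B as the redundant. The primary structure is the cantilever fixed at A.
Downward deflection at the released point B due to the loads:
  triangular load, peak 14 at the free end: 11w₀L⁴/(120EI) = 802.1/EI
  UDL 16.5: wL⁴/(8EI) = 1289/EI
  δ_0 = 2091/EI
Flexibility coefficient — unit upward force at B: δ_{BB} = L³/(3EI) = 41.67/EI.
With EI = 26000 kN·m²: δ_0 = 0.080429 m and δ_{BB} = 0.001603 m/kN.
Compatibility — the spring shortens by R_B/k under the reaction it provides: δ_0 − R_B·δ_{BB} = R_B/k. With 1/k = 0.001667 m/kN, R_B = δ_0 / (δ_{BB} + 1/k) = 0.080429 / (0.001603 + 0.001667) = 24.6 kN.
Moment equilibrium about A: M_A = Σ(load moments about A) − R_B·L = 322.9 − 24.6×5 = 199.9 kN·m.

M_A = 199.9 kN·m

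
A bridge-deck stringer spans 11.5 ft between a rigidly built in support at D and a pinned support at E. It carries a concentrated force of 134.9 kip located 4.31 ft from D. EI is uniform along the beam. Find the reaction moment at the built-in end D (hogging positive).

M_D = 295.4 kip·ft

Take the reaction at E as the redundant and release it; the primary structure is a cantilever fixed at D.
Downward deflection at the released point E due to the loads:
  point load 134.9 at a = 4.31: Pa²(3L − a)/(6EI) = 12609/EI
Flexibility coefficient — unit upward force at E: δ_{EE} = L³/(3EI) = 507/EI.
Compatibility at E: δ_0 − R_E·δ_{EE} = 0, so R_E = 12609/507 = 24.87 kip.
Moment equilibrium about D: M_D = Σ(load moments about D) − R_E·L = 581.4 − 24.87×11.5 = 295.4 kip·ft.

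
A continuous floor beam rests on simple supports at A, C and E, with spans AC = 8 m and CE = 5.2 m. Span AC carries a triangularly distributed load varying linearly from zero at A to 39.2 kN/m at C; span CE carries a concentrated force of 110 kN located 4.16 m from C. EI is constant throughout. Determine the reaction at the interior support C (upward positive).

R_C = 165.6 kN

Insert a hinge at C; M_C is the redundant, and each span becomes simply supported.
Discontinuity in slope at C on the released structure — sum the simple-span end rotations:
  span AC: triangular load, peak 39.2: w₀L³/(45EI) = 446/EI
  span CE: point load 110 at a = 4.16: Pab(L + b)/(6LEI) = 95.18/EI
  relative rotation θ_0 = (446 + 95.18)/EI = 541.2/EI
A unit hogging moment at C produces rotation L₁/(3EI) + L₂/(3EI) = 4.4/EI.
Slope continuity at C: θ_0 = M_C·4.4/EI, so M_C = 541.2/4.4 = 123 kN·m (hogging).
Span AC, ΣM about A with M_C applied at C: R_C^{AC}·8 = 836.3 + 123, so R_C^{AC} = 119.9 kN and R_A = 156.8 − 119.9 = 36.89 kN.
Span CE, ΣM about E: R_C^{CE}·5.2 = 114.4 + 123, so R_C^{CE} = 45.65 kN and R_E = 110 − 45.65 = 64.35 kN.
R_C = 119.9 + 45.65 = 165.6 kN.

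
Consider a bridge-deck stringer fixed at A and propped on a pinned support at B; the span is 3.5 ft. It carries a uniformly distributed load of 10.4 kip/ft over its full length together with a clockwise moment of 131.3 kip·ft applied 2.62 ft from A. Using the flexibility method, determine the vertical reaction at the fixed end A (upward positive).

R_A = -29.96 kip

Release the roller at B. Primary structure: cantilever fixed at A.
Free-end deflection of the primary structure under the applied loading (downward +):
  UDL 10.4: wL⁴/(8EI) = 195.1/EI
  clockwise couple 131.3 at a = 2.62: M₀a(2L − a)/(2EI) = 753.4/EI
  δ_0 = 948.5/EI
Flexibility coefficient — unit upward force at B: δ_{BB} = L³/(3EI) = 14.29/EI.
Compatibility at B: δ_0 − R_B·δ_{BB} = 0, so R_B = 948.5/14.29 = 66.36 kip.
Vertical equilibrium: R_A = ΣP − R_B = 36.4 − 66.36 = -29.96 kip.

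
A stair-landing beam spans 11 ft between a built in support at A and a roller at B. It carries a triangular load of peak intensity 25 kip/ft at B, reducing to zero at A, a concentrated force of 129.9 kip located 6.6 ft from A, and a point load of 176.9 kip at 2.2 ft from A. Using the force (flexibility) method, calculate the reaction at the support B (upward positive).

Release the roller at B. Primary structure: cantilever fixed at A.
Free-end deflection of the primary structure under the applied loading (downward +):
  triangular load, peak 25 at the free end: 11w₀L⁴/(120EI) = 33552/EI
  point load 129.9 at a = 6.6: Pa²(3L − a)/(6EI) = 24897/EI
  point load 176.9 at a = 2.2: Pa²(3L − a)/(6EI) = 4395/EI
  δ_0 = 62845/EI
Tip deflection under a unit load at B: L³/(3EI) = 443.7/EI.
The prop prevents deflection at B: R_B = δ_0/δ_{BB} = 62845/443.7 = 141.6 kip.

R_B = 141.6 kip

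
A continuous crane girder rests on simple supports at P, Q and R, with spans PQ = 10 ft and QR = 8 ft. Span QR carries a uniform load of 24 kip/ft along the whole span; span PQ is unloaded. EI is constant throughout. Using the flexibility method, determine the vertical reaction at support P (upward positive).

Release continuity at Q by inserting a hinge; the redundant is the internal moment M_Q. The primary structure is two simply-supported spans PQ and QR.
Discontinuity in slope at Q on the released structure — sum the simple-span end rotations:
  span QR: UDL 24: wL³/(24EI) = 512/EI
  relative rotation θ_0 = (0 + 512)/EI = 512/EI
A unit hogging moment at Q produces rotation L₁/(3EI) + L₂/(3EI) = 6/EI.
Compatibility: M_Q·(L₁+L₂)/(3EI) = θ_0, giving M_Q = 85.33 kip·ft (hogging).
Span PQ, ΣM about P with M_Q applied at Q: R_Q^{PQ}·10 = 0 + 85.33, so R_Q^{PQ} = 8.533 kip and R_P = 0 − 8.533 = -8.533 kip.

R_P = -8.533 kip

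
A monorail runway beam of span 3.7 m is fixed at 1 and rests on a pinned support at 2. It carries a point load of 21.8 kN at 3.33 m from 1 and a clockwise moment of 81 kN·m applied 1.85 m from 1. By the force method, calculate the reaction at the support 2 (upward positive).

Remove the prop at 2; the released (primary) structure is a cantilever built in at 1.
Deflection at 2 on the released cantilever, summing each load's contribution:
  point load 21.8 at a = 3.33: Pa²(3L − a)/(6EI) = 313.1/EI
  clockwise couple 81 at a = 1.85: M₀a(2L − a)/(2EI) = 415.8/EI
  δ_0 = 728.9/EI
Tip deflection under a unit load at 2: L³/(3EI) = 16.88/EI.
Compatibility at 2: δ_0 − R_2·δ_{22} = 0, so R_2 = 728.9/16.88 = 43.17 kN.

R_2 = 43.17 kN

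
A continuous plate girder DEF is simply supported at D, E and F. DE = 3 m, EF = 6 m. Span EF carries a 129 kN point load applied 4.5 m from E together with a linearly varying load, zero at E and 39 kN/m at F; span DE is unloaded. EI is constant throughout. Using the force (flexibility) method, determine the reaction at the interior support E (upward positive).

Release continuity at E by inserting a hinge; the redundant is the internal moment M_E. The primary structure is two simply-supported spans DE and EF.
Rotations at E on the released spans (each span's end-slope, ×1/EI):
  span EF: point load 129 at a = 4.5: Pab(L + b)/(6LEI) = 181.4/EI
  span EF: triangular load, peak 39: 7w₀L³/(360EI) = 163.8/EI
  relative rotation θ_0 = (0 + 345.2)/EI = 345.2/EI
A unit hogging moment at E produces rotation L₁/(3EI) + L₂/(3EI) = 3/EI.
Compatibility: M_E·(L₁+L₂)/(3EI) = θ_0, giving M_E = 115.1 kN·m (hogging).
Span DE, ΣM about D with M_E applied at E: R_E^{DE}·3 = 0 + 115.1, so R_E^{DE} = 38.36 kN and R_D = 0 − 38.36 = -38.36 kN.
Span EF, ΣM about F: R_E^{EF}·6 = 427.5 + 115.1, so R_E^{EF} = 90.43 kN and R_F = 246 − 90.43 = 155.6 kN.
R_E = 38.36 + 90.43 = 128.8 kN.

R_E = 128.8 kN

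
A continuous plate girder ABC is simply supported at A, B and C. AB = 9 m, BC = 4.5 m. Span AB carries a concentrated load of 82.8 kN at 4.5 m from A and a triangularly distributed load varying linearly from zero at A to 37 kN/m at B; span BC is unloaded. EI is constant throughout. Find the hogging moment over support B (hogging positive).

Insert a hinge at B; M_B is the redundant, and each span becomes simply supported.
Rotations at B on the released spans (each span's end-slope, ×1/EI):
  span AB: point load 82.8 at a = 4.5: Pab(L + a)/(6LEI) = 419.2/EI
  span AB: triangular load, peak 37: w₀L³/(45EI) = 599.4/EI
  relative rotation θ_0 = (1019 + 0)/EI = 1019/EI
A unit hogging moment at B produces rotation L₁/(3EI) + L₂/(3EI) = 4.5/EI.
Compatibility: M_B·(L₁+L₂)/(3EI) = θ_0, giving M_B = 226.3 kN·m (hogging).

M_B = 226.3 kN·m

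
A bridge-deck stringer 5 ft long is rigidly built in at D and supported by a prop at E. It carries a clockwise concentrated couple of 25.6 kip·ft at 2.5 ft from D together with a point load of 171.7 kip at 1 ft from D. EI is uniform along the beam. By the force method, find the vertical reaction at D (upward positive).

R_D = 156.3 kip

Take the reaction at E as the redundant and release it; the primary structure is a cantilever fixed at D.
Free-end deflection of the primary structure under the applied loading (downward +):
  clockwise couple 25.6 at a = 2.5: M₀a(2L − a)/(2EI) = 240/EI
  point load 171.7 at a = 1: Pa²(3L − a)/(6EI) = 400.6/EI
  δ_0 = 640.6/EI
Tip deflection under a unit load at E: L³/(3EI) = 41.67/EI.
The prop prevents deflection at E: R_E = δ_0/δ_{EE} = 640.6/41.67 = 15.38 kip.
Vertical equilibrium: R_D = ΣP − R_E = 171.7 − 15.38 = 156.3 kip.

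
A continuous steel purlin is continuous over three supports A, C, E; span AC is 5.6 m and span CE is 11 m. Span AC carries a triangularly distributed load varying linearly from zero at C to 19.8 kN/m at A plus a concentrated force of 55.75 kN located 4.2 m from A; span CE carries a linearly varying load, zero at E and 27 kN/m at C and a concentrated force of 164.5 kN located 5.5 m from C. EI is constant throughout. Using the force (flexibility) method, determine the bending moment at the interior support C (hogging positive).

Take M_C as the redundant. Released structure: two simple spans AC and CE with a hinge at C.
Rotations at C on the released spans (each span's end-slope, ×1/EI):
  span AC: triangular load, peak 19.8: 7w₀L³/(360EI) = 67.61/EI
  span AC: point load 55.75 at a = 4.2: Pab(L + a)/(6LEI) = 95.61/EI
  span CE: triangular load, peak 27: w₀L³/(45EI) = 798.6/EI
  span CE: point load 164.5 at a = 5.5: Pab(L + b)/(6LEI) = 1244/EI
  relative rotation θ_0 = (163.2 + 2043)/EI = 2206/EI
A unit hogging moment at C produces rotation L₁/(3EI) + L₂/(3EI) = 5.533/EI.
Compatibility: M_C·(L₁+L₂)/(3EI) = θ_0, giving M_C = 398.6 kN·m (hogging).

M_C = 398.6 kN·m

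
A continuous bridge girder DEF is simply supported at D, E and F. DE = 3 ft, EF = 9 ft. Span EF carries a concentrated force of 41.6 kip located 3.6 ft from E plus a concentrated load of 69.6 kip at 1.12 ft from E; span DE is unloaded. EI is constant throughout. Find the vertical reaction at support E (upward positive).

R_E = 131.2 kip

Insert a hinge at E; M_E is the redundant, and each span becomes simply supported.
Rotations at E on the released spans (each span's end-slope, ×1/EI):
  span EF: point load 41.6 at a = 3.6: Pab(L + b)/(6LEI) = 215.7/EI
  span EF: point load 69.6 at a = 1.12: Pab(L + b)/(6LEI) = 192/EI
  relative rotation θ_0 = (0 + 407.7)/EI = 407.7/EI
A unit hogging moment at E produces rotation L₁/(3EI) + L₂/(3EI) = 4/EI.
Slope continuity at E: θ_0 = M_E·4/EI, so M_E = 407.7/4 = 101.9 kip·ft (hogging).
Span DE, ΣM about D with M_E applied at E: R_E^{DE}·3 = 0 + 101.9, so R_E^{DE} = 33.97 kip and R_D = 0 − 33.97 = -33.97 kip.
Span EF, ΣM about F: R_E^{EF}·9 = 773.1 + 101.9, so R_E^{EF} = 97.22 kip and R_F = 111.2 − 97.22 = 13.98 kip.
R_E = 33.97 + 97.22 = 131.2 kip.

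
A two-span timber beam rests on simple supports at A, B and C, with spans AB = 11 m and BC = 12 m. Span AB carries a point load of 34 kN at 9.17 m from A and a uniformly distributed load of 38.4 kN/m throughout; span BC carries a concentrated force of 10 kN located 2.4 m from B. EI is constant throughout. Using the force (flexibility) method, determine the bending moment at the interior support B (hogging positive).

M_B = 309.5 kN·m

Insert a hinge at B; M_B is the redundant, and each span becomes simply supported.
End slopes at the hinge B, treating each span as simply supported:
  span AB: point load 34 at a = 9.17: Pab(L + a)/(6LEI) = 174.4/EI
  span AB: UDL 38.4: wL³/(24EI) = 2130/EI
  span BC: point load 10 at a = 2.4: Pab(L + b)/(6LEI) = 69.12/EI
  relative rotation θ_0 = (2304 + 69.12)/EI = 2373/EI
A unit hogging moment at B produces rotation L₁/(3EI) + L₂/(3EI) = 7.667/EI.
Slope continuity at B: θ_0 = M_B·7.667/EI, so M_B = 2373/7.667 = 309.5 kN·m (hogging).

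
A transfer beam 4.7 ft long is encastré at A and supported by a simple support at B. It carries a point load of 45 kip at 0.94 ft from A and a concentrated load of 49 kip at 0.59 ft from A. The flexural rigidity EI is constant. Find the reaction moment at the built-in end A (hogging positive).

Remove the prop at B; the released (primary) structure is a cantilever built in at A.
Downward deflection at the released point B due to the loads:
  point load 45 at a = 0.94: Pa²(3L − a)/(6EI) = 87.21/EI
  point load 49 at a = 0.59: Pa²(3L − a)/(6EI) = 38.41/EI
  δ_0 = 125.6/EI
Tip deflection under a unit load at B: L³/(3EI) = 34.61/EI.
Compatibility at B: δ_0 − R_B·δ_{BB} = 0, so R_B = 125.6/34.61 = 3.63 kip.
Moment equilibrium about A: M_A = Σ(load moments about A) − R_B·L = 71.21 − 3.63×4.7 = 54.15 kip·ft.

M_A = 54.15 kip·ft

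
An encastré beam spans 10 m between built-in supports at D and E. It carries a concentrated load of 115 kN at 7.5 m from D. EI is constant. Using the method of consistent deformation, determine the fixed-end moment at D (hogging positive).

M_D = 53.91 kN·m

Take the two fixed-end moments M_D, M_E as redundants; the released structure is the simple span DE.
Simple-span end rotations at D and E under the given loads:
  at D: point load 115 at a = 7.5: Pab(L + b)/(6LEI) = 449.2/EI
  at E: point load 115 at a = 7.5: Pab(L + a)/(6LEI) = 628.9/EI
  θ_D0 = 449.2/EI,  θ_E0 = 628.9/EI
Flexibility coefficients: a unit moment at one end gives L/(3EI) there and L/(6EI) at the far end, so f₁₁ = f₂₂ = 3.333/EI and f₁₂ = f₂₁ = 1.667/EI.
Compatibility — zero rotation at each built-in end:
  3.333 M_D + 1.667 M_E = 449.2
  1.667 M_D + 3.333 M_E = 628.9
Solving the pair gives M_D = 53.91 kN·m and M_E = 161.7 kN·m (hogging).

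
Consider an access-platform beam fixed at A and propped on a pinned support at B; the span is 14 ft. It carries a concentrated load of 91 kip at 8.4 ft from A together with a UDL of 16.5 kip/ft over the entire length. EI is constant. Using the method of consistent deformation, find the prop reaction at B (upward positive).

R_B = 125.9 kip

Choose R_B as the redundant. The primary structure is the cantilever fixed at A.
Free-end deflection of the primary structure under the applied loading (downward +):
  point load 91 at a = 8.4: Pa²(3L − a)/(6EI) = 35957/EI
  UDL 16.5: wL⁴/(8EI) = 79233/EI
  δ_0 = 115190/EI
Flexibility coefficient — unit upward force at B: δ_{BB} = L³/(3EI) = 914.7/EI.
The prop prevents deflection at B: R_B = δ_0/δ_{BB} = 115190/914.7 = 125.9 kip.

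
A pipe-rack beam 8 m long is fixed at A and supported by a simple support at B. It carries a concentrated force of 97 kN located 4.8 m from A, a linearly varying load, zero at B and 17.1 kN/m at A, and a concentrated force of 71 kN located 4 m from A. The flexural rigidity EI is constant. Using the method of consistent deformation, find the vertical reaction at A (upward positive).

R_A = 158.6 kN

Remove the prop at B; the released (primary) structure is a cantilever built in at A.
Downward deflection at the released point B due to the loads:
  point load 97 at a = 4.8: Pa²(3L − a)/(6EI) = 7152/EI
  triangular load, peak 17.1 at the fixed end: w₀L⁴/(30EI) = 2335/EI
  point load 71 at a = 4: Pa²(3L − a)/(6EI) = 3787/EI
  δ_0 = 13273/EI
Tip deflection under a unit load at B: L³/(3EI) = 170.7/EI.
The prop prevents deflection at B: R_B = δ_0/δ_{BB} = 13273/170.7 = 77.77 kN.
Vertical equilibrium: R_A = ΣP − R_B = 236.4 − 77.77 = 158.6 kN.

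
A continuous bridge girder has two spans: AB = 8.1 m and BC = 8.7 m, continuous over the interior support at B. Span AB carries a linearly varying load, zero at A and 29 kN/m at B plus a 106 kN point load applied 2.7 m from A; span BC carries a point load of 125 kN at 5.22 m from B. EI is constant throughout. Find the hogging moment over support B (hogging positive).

Take M_B as the redundant. Released structure: two simple spans AB and BC with a hinge at B.
End slopes at the hinge B, treating each span as simply supported:
  span AB: triangular load, peak 29: w₀L³/(45EI) = 342.5/EI
  span AB: point load 106 at a = 2.7: Pab(L + a)/(6LEI) = 343.4/EI
  span BC: point load 125 at a = 5.22: Pab(L + b)/(6LEI) = 529.8/EI
  relative rotation θ_0 = (685.9 + 529.8)/EI = 1216/EI
A unit hogging moment at B produces rotation L₁/(3EI) + L₂/(3EI) = 5.6/EI.
Compatibility: M_B·(L₁+L₂)/(3EI) = θ_0, giving M_B = 217.1 kN·m (hogging).

M_B = 217.1 kN·m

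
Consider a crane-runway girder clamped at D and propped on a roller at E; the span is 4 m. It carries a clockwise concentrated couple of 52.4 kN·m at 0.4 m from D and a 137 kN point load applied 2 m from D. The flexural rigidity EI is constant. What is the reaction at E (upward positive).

R_E = 46.55 kN

Release the roller at E. Primary structure: cantilever fixed at D.
Primary-structure tip deflection at E by superposition:
  clockwise couple 52.4 at a = 0.4: M₀a(2L − a)/(2EI) = 79.65/EI
  point load 137 at a = 2: Pa²(3L − a)/(6EI) = 913.3/EI
  δ_0 = 993/EI
Flexibility coefficient — unit upward force at E: δ_{EE} = L³/(3EI) = 21.33/EI.
The prop prevents deflection at E: R_E = δ_0/δ_{EE} = 993/21.33 = 46.55 kN.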